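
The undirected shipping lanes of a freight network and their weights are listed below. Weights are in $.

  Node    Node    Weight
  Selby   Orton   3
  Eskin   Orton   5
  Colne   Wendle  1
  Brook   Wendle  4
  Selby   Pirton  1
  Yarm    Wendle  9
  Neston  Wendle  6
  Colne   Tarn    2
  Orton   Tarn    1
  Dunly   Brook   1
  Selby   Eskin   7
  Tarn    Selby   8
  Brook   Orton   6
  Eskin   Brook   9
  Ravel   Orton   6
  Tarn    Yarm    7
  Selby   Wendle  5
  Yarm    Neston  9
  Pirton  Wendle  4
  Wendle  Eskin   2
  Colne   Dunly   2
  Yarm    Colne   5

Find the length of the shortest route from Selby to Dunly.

Candidate routes:
Selby → Orton → Tarn → Colne → Dunly: 3+1+2+2 = 8
Selby → Orton → Brook → Dunly: 3+6+1 = 10
Cheapest is Selby → Orton → Tarn → Colne → Dunly at $8.

$8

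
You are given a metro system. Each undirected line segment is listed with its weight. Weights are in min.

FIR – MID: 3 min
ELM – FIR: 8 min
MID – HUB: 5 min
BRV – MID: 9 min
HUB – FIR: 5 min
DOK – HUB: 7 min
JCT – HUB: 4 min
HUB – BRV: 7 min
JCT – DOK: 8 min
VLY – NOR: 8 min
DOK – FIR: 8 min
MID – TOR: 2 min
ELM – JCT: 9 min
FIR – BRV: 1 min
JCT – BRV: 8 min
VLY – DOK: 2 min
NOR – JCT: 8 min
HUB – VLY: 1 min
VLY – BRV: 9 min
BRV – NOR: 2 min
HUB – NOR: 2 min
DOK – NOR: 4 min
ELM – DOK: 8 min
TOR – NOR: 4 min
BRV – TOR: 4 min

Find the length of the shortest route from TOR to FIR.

5 min

Settle nodes by increasing distance from TOR:
TOR: 0
MID: 2  (via TOR)
NOR: 4  (via TOR)
BRV: 4  (via TOR)
FIR: 5  (via MID)
Shortest route: TOR–MID–FIR = 5 min.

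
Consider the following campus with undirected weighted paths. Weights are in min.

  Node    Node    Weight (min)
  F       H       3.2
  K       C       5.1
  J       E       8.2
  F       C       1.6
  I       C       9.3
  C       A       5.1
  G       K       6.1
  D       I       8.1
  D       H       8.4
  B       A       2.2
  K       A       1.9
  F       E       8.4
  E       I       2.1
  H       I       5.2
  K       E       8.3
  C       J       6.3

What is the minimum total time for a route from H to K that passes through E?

Best H to E: H → I → E costing 7.3
Shortest E→K: E → K = 8.3
Total via E: 7.3 + 8.3 = 15.6 min.

15.6 min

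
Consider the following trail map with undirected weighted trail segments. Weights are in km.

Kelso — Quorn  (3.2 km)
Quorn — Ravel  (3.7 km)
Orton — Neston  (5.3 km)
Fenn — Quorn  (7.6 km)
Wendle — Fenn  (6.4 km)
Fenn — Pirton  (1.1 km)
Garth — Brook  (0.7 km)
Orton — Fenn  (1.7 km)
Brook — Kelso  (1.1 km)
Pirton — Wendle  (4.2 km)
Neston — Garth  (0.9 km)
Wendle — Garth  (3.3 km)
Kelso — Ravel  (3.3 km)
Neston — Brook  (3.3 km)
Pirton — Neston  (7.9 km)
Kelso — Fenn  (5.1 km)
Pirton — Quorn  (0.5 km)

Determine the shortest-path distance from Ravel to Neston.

6 km

Shortest distances from Ravel:
Ravel: 0
Kelso: 3.3  (via Ravel)
Quorn: 3.7  (via Ravel)
Pirton: 4.2  (via Quorn)
Brook: 4.4  (via Kelso)
Garth: 5.1  (via Brook)
Fenn: 5.3  (via Pirton)
Neston: 6  (via Garth)
Shortest route: Ravel → Kelso → Brook → Garth → Neston = 6 km.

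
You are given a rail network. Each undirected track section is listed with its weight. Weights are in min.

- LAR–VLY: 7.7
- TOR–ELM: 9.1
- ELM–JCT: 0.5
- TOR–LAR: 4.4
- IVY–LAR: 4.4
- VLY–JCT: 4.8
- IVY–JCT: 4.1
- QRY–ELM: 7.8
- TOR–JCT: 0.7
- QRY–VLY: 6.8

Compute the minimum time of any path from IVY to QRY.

Enumerating some paths:
IVY–JCT–VLY–QRY: 4.1+4.8+6.8 = 15.7
IVY–JCT–ELM–QRY: 4.1+0.5+7.8 = 12.4
IVY–LAR–TOR–JCT–ELM–QRY: 4.4+4.4+0.7+0.5+7.8 = 17.8
Cheapest is IVY–JCT–ELM–QRY at 12.4 min.

12.4 min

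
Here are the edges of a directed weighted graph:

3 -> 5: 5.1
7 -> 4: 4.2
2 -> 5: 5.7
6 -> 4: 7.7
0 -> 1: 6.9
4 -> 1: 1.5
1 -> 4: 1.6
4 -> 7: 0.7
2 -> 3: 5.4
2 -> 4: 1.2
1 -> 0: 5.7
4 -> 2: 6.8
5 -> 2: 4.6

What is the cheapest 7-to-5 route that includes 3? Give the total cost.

21.5

Shortest 7→3: 7–4–2–3 = 16.4
Shortest 3→5: 3–5 = 5.1
Total via 3: 16.4 + 5.1 = 21.5.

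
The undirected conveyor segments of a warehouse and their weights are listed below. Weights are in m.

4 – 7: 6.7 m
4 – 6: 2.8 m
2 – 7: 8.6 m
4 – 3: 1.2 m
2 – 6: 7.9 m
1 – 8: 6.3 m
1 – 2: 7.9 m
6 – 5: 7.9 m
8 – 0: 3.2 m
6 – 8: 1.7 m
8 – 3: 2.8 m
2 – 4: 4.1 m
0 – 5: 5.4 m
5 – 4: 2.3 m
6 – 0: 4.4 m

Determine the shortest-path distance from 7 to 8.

Running Dijkstra from 7:
7: 0
4: 6.7  (via 7)
3: 7.9  (via 4)
2: 8.6  (via 7)
5: 9  (via 4)
6: 9.5  (via 4)
8: 10.7  (via 3)
Shortest route: 7 → 4 → 3 → 8 = 10.7 m.

10.7 m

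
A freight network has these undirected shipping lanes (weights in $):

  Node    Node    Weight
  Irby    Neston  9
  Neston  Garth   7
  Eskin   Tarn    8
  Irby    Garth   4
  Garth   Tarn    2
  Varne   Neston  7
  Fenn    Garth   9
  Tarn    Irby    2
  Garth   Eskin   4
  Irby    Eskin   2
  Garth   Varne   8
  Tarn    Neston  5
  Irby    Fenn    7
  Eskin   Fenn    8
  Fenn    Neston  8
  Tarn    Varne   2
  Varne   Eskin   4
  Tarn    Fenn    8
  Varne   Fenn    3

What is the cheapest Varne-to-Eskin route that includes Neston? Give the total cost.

Best Varne to Neston: Varne–Neston costing 7
Best Neston to Eskin: Neston–Tarn–Irby–Eskin costing 9
Total via Neston: 7 + 9 = $16.

$16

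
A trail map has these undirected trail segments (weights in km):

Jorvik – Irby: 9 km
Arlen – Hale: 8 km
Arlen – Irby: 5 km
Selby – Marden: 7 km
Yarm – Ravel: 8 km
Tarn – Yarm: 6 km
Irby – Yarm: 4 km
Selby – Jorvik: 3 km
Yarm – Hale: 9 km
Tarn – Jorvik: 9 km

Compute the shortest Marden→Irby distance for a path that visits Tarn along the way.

Shortest Marden→Tarn: Marden → Selby → Jorvik → Tarn = 19
Shortest Tarn→Irby: Tarn → Yarm → Irby = 10
Total via Tarn: 19 + 10 = 29 km.

29 km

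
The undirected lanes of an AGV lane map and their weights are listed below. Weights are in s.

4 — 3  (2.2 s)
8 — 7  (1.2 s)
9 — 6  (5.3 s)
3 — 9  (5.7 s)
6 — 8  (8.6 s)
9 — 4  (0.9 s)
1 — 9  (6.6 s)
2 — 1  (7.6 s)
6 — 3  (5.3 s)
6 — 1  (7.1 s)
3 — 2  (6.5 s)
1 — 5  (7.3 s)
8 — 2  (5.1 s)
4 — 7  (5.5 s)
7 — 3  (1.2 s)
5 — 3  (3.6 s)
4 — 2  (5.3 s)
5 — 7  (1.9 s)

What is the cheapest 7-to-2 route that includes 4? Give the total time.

Best 7 to 4: 7–3–4 costing 3.4
Best 4 to 2: 4–2 costing 5.3
Total via 4: 3.4 + 5.3 = 8.7 s.

8.7 s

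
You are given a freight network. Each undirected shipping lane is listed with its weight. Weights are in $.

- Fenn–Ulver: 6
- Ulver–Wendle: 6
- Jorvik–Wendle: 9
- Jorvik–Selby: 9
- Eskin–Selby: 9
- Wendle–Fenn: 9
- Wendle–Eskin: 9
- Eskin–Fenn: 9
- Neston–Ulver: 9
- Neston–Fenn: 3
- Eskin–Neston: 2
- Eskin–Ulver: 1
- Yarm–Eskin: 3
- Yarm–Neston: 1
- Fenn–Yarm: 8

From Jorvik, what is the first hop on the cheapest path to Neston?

Wendle

Enumerating some paths:
Jorvik → Wendle → Ulver → Eskin → Neston: 9+6+1+2 = 18
Jorvik → Wendle → Ulver → Eskin → Yarm → Neston: 9+6+1+3+1 = 20
Jorvik → Wendle → Eskin → Neston: 9+9+2 = 20
The minimum is $18 via Jorvik → Wendle → Ulver → Eskin → Neston.
So from Jorvik the first move is to Wendle.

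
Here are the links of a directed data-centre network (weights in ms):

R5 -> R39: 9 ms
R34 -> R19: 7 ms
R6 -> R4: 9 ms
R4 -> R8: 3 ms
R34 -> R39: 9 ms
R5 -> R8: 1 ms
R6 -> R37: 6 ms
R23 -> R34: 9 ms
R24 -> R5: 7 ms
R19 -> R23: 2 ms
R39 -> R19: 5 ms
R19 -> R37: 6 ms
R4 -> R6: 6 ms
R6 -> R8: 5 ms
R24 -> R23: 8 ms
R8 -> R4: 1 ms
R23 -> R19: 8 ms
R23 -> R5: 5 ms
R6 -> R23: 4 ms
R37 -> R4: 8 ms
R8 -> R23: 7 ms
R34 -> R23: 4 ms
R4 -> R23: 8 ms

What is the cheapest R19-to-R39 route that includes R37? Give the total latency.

36 ms

Shortest R19→R37: R19 → R37 = 6
Best R37 to R39: R37 → R4 → R23 → R5 → R39 costing 30
Total via R37: 6 + 30 = 36 ms.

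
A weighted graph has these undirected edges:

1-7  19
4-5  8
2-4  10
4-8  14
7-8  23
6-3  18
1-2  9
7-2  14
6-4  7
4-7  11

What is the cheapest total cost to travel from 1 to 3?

44

Settle nodes by increasing distance from 1:
1: 0
2: 9  (via 1)
4: 19  (via 2)
7: 19  (via 1)
6: 26  (via 4)
5: 27  (via 4)
8: 33  (via 4)
3: 44  (via 6)
Shortest route: 1 → 2 → 4 → 6 → 3 = 44.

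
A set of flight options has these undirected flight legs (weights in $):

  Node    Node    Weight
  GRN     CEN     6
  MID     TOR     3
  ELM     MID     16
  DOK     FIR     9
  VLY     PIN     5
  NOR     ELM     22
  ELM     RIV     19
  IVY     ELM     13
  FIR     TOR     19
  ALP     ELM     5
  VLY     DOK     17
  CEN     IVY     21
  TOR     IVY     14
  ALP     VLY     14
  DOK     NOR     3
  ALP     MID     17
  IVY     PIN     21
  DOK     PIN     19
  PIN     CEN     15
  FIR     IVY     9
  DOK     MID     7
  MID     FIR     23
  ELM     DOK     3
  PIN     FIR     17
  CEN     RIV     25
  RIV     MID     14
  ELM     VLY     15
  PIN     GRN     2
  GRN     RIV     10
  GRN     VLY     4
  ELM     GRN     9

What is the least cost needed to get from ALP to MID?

$15

Shortest distances from ALP:
ALP: 0
ELM: 5  (via ALP)
DOK: 8  (via ELM)
NOR: 11  (via DOK)
VLY: 14  (via ALP)
GRN: 14  (via ELM)
MID: 15  (via DOK)
Shortest route: ALP → ELM → DOK → MID = $15.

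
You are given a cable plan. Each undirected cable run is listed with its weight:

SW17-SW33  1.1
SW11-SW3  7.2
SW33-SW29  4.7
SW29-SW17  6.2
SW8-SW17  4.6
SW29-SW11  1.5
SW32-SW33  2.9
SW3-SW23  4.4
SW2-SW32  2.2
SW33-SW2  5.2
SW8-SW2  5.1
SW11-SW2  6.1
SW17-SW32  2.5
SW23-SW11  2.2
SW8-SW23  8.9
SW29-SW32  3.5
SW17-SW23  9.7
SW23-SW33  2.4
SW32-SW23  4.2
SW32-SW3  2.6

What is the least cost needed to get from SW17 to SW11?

5.7

Running Dijkstra from SW17:
SW17: 0
SW33: 1.1  (via SW17)
SW32: 2.5  (via SW17)
SW23: 3.5  (via SW33)
SW8: 4.6  (via SW17)
SW2: 4.7  (via SW32)
SW3: 5.1  (via SW32)
SW11: 5.7  (via SW23)
Shortest route: SW17 → SW33 → SW23 → SW11 = 5.7.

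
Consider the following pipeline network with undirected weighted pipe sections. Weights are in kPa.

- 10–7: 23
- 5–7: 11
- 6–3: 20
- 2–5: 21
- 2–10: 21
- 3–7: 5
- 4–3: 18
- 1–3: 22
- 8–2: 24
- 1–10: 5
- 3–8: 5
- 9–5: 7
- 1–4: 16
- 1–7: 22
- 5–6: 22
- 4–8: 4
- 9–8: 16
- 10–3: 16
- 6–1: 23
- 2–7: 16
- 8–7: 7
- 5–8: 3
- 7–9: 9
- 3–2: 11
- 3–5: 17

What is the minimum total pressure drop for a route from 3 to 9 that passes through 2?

36 kPa

Shortest 3→2: 3–2 = 11
Best 2 to 9: 2–7–9 costing 25
Total via 2: 11 + 25 = 36 kPa.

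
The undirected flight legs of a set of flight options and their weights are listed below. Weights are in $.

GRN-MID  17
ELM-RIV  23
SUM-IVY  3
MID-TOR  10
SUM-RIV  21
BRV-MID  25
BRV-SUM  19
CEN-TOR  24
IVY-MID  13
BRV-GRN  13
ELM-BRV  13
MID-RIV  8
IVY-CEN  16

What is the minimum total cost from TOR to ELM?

$41

Candidate routes:
TOR - MID - BRV - ELM: 10+25+13 = 48
TOR - MID - GRN - BRV - ELM: 10+17+13+13 = 53
TOR - MID - RIV - ELM: 10+8+23 = 41
Cheapest is TOR - MID - RIV - ELM at $41.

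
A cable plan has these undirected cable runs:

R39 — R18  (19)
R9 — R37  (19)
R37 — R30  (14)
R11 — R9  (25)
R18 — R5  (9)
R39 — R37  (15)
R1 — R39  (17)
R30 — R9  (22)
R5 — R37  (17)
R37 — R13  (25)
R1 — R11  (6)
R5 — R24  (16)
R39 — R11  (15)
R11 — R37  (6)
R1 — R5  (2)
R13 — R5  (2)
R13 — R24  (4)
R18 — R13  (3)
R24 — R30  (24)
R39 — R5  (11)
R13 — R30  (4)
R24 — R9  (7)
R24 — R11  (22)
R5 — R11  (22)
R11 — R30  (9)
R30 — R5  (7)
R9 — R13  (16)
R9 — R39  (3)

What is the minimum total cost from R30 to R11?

9

Candidate routes:
R30 - R11: 9 = 9
R30 - R13 - R5 - R1 - R11: 4+2+2+6 = 14
Cheapest is R30 - R11 at 9.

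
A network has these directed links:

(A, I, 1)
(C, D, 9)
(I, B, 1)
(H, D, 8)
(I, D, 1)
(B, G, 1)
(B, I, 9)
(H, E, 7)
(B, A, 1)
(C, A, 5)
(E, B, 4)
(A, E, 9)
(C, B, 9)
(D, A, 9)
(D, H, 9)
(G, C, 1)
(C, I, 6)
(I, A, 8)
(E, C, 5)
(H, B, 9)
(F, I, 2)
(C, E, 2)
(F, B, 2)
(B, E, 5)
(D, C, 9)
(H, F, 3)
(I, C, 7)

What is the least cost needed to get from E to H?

Running Dijkstra from E:
E: 0
B: 4  (via E)
A: 5  (via B)
C: 5  (via E)
G: 5  (via B)
I: 6  (via A)
D: 7  (via I)
H: 16  (via D)
Shortest route: E → B → A → I → D → H = 16.

16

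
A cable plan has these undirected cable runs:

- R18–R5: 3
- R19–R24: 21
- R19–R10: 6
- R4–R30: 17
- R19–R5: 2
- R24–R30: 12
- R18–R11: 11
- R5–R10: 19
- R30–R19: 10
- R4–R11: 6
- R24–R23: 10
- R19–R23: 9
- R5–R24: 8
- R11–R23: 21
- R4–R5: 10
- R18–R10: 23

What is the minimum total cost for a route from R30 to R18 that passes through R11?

34

Shortest R30→R11: R30 → R4 → R11 = 23
Best R11 to R18: R11 → R18 costing 11
Total via R11: 23 + 11 = 34.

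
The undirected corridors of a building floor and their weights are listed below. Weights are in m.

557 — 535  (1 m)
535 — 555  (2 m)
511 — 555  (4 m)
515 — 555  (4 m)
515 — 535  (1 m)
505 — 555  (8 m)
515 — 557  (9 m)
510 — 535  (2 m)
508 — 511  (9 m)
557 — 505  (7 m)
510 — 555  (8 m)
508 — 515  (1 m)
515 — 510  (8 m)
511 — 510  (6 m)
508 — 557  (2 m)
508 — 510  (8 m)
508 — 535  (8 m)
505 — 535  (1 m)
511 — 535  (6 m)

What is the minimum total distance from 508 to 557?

2 m

Enumerating some paths:
508 - 515 - 535 - 557: 1+1+1 = 3
508 - 557: 2 = 2
The minimum is 2 m via 508 - 557.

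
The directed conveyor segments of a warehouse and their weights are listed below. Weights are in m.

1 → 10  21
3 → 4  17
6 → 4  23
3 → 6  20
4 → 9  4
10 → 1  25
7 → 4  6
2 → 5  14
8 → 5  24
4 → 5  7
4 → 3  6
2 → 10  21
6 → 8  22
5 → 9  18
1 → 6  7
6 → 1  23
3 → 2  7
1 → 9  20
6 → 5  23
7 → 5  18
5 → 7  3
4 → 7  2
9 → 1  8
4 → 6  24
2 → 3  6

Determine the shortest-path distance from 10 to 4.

Settle nodes by increasing distance from 10:
10: 0
1: 25  (via 10)
6: 32  (via 1)
9: 45  (via 1)
8: 54  (via 6)
4: 55  (via 6)
Shortest route: 10–1–6–4 = 55 m.

55 m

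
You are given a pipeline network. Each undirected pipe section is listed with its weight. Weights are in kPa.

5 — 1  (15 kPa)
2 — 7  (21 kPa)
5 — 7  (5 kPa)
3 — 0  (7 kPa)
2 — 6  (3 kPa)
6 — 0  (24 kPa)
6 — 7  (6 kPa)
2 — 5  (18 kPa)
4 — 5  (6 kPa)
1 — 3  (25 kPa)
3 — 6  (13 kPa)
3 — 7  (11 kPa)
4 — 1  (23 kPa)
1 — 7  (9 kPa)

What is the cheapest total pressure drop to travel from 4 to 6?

17 kPa

Enumerating some paths:
4–5–7–3–6: 6+5+11+13 = 35
4–5–2–6: 6+18+3 = 27
4–5–7–6: 6+5+6 = 17
Cheapest is 4–5–7–6 at 17 kPa.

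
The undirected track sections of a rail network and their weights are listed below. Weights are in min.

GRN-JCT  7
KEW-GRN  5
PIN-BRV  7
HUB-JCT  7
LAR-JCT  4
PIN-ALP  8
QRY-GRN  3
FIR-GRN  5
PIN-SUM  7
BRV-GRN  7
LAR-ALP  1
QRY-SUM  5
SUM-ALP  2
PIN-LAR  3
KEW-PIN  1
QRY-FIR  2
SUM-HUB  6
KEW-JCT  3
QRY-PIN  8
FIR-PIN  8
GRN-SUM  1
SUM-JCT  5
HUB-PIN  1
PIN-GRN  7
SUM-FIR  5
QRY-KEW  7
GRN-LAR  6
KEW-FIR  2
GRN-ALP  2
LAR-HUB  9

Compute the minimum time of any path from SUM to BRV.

Shortest distances from SUM:
SUM: 0
GRN: 1  (via SUM)
ALP: 2  (via SUM)
LAR: 3  (via ALP)
QRY: 4  (via GRN)
FIR: 5  (via SUM)
JCT: 5  (via SUM)
KEW: 6  (via GRN)
HUB: 6  (via SUM)
PIN: 6  (via LAR)
BRV: 8  (via GRN)
Shortest route: SUM → GRN → BRV = 8 min.

8 min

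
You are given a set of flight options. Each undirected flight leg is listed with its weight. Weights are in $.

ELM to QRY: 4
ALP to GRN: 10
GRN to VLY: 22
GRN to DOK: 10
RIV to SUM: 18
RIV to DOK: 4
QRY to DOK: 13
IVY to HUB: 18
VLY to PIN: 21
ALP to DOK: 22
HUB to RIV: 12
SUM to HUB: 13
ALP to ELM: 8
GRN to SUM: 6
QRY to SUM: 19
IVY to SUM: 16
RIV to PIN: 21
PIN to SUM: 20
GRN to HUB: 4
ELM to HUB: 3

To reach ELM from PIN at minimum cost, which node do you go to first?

SUM

Compare a few routes:
PIN–SUM–HUB–ELM: 20+13+3 = 36
PIN–RIV–HUB–ELM: 21+12+3 = 36
PIN–SUM–GRN–HUB–ELM: 20+6+4+3 = 33
Cheapest is PIN–SUM–GRN–HUB–ELM at $33.
So from PIN the first move is to SUM.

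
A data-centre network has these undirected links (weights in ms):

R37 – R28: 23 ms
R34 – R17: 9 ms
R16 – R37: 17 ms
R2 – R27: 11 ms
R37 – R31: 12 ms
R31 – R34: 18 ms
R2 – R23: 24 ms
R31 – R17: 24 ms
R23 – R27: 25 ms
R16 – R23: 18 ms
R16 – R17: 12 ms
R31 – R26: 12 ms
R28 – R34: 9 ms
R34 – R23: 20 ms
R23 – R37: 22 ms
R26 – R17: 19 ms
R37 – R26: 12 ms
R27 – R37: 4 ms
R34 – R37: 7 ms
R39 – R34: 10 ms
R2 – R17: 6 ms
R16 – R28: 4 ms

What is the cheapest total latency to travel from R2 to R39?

25 ms

Running Dijkstra from R2:
R2: 0
R17: 6  (via R2)
R27: 11  (via R2)
R34: 15  (via R17)
R37: 15  (via R27)
R16: 18  (via R17)
R28: 22  (via R16)
R23: 24  (via R2)
R26: 25  (via R17)
R39: 25  (via R34)
Shortest route: R2–R17–R34–R39 = 25 ms.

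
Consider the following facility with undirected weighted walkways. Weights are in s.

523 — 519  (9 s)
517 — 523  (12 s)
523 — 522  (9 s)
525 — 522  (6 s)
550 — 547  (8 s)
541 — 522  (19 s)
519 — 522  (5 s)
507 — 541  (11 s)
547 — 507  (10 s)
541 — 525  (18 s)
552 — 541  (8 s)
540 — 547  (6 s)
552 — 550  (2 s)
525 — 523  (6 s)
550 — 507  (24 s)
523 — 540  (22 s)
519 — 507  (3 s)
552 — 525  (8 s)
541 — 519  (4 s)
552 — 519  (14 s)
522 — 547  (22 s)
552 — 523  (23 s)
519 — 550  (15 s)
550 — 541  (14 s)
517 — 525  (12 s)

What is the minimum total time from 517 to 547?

Enumerating some paths:
517 → 525 → 552 → 550 → 547: 12+8+2+8 = 30
517 → 525 → 522 → 519 → 507 → 547: 12+6+5+3+10 = 36
517 → 523 → 519 → 507 → 547: 12+9+3+10 = 34
The minimum is 30 s via 517 → 525 → 552 → 550 → 547.

30 s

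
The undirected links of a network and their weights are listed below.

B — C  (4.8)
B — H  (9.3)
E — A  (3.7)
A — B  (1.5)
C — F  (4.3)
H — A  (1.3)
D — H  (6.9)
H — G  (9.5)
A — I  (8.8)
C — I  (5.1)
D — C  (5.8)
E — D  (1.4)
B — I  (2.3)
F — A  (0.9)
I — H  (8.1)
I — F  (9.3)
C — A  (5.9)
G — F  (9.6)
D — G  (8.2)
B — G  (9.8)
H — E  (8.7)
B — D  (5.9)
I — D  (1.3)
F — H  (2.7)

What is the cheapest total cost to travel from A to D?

5.1

Enumerating some paths:
A - H - D: 1.3+6.9 = 8.2
A - B - D: 1.5+5.9 = 7.4
A - E - D: 3.7+1.4 = 5.1
Cheapest is A - E - D at 5.1.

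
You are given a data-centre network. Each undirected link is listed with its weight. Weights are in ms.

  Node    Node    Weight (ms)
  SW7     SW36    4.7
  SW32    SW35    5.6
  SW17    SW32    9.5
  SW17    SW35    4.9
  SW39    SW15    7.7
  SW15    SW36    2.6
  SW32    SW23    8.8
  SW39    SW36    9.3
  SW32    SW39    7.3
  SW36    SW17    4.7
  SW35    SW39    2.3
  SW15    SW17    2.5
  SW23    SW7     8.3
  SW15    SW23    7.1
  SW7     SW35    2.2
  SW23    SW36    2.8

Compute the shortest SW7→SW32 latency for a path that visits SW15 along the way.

Shortest SW7→SW15: SW7–SW36–SW15 = 7.3
Shortest SW15→SW32: SW15–SW17–SW32 = 12
Total via SW15: 7.3 + 12 = 19.3 ms.

19.3 ms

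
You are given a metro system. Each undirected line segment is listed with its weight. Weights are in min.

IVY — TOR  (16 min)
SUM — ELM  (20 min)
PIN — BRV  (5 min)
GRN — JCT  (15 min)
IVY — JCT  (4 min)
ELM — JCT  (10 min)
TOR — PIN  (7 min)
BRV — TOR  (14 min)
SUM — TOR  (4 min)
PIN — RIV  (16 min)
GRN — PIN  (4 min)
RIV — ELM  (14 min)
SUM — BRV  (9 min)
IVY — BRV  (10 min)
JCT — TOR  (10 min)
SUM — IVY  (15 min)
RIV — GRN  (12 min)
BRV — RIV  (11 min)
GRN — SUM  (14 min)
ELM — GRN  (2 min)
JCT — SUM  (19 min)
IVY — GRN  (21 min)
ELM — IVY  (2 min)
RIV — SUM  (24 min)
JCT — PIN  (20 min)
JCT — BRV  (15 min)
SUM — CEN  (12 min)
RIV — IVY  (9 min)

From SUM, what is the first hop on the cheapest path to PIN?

Enumerating some paths:
SUM - BRV - PIN: 9+5 = 14
SUM - TOR - PIN: 4+7 = 11
SUM - GRN - PIN: 14+4 = 18
Cheapest is SUM - TOR - PIN at 11 min.
So from SUM the first move is to TOR.

TOR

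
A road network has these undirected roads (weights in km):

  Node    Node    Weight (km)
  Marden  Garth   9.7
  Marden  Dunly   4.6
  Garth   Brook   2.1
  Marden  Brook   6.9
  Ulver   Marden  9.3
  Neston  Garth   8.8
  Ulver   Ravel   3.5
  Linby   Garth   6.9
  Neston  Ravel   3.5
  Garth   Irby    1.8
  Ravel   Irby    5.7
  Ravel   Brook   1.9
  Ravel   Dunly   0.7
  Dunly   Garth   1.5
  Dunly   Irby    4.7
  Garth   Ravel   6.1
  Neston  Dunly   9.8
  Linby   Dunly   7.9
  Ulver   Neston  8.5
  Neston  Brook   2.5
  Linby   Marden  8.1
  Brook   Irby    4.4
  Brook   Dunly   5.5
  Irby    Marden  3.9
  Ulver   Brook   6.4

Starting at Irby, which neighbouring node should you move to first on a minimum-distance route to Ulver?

Garth

Enumerating some paths:
Irby–Ravel–Ulver: 5.7+3.5 = 9.2
Irby–Dunly–Ravel–Ulver: 4.7+0.7+3.5 = 8.9
Irby–Garth–Dunly–Ravel–Ulver: 1.8+1.5+0.7+3.5 = 7.5
Irby–Garth–Brook–Ravel–Ulver: 1.8+2.1+1.9+3.5 = 9.3
The minimum is 7.5 km via Irby–Garth–Dunly–Ravel–Ulver.
So from Irby the first move is to Garth.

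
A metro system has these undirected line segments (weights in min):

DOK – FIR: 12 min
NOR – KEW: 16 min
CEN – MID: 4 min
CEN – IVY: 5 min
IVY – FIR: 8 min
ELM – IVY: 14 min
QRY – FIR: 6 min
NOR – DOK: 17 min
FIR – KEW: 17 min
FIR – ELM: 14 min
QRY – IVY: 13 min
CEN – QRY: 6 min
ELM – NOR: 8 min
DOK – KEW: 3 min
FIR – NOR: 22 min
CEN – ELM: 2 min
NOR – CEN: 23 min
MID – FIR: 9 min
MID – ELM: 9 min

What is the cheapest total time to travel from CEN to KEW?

26 min

Running Dijkstra from CEN:
CEN: 0
ELM: 2  (via CEN)
MID: 4  (via CEN)
IVY: 5  (via CEN)
QRY: 6  (via CEN)
NOR: 10  (via ELM)
FIR: 12  (via QRY)
DOK: 24  (via FIR)
KEW: 26  (via NOR)
Shortest route: CEN → ELM → NOR → KEW = 26 min.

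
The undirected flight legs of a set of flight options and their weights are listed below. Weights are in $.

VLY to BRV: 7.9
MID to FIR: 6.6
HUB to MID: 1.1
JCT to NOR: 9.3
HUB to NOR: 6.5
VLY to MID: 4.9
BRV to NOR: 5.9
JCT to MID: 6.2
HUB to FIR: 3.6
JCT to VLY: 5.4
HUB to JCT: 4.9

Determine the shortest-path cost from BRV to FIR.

$16

Settle nodes by increasing distance from BRV:
BRV: 0
NOR: 5.9  (via BRV)
VLY: 7.9  (via BRV)
HUB: 12.4  (via NOR)
MID: 12.8  (via VLY)
JCT: 13.3  (via VLY)
FIR: 16  (via HUB)
Shortest route: BRV–NOR–HUB–FIR = $16.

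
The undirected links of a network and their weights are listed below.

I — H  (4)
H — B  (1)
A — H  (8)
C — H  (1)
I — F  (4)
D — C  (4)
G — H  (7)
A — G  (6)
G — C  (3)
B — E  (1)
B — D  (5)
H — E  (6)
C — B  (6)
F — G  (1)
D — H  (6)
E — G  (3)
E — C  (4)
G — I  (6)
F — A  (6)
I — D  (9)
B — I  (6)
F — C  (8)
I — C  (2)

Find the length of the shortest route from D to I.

Enumerating some paths:
D–C–H–I: 4+1+4 = 9
D–C–I: 4+2 = 6
D–B–H–C–I: 5+1+1+2 = 9
Cheapest is D–C–I at 6.

6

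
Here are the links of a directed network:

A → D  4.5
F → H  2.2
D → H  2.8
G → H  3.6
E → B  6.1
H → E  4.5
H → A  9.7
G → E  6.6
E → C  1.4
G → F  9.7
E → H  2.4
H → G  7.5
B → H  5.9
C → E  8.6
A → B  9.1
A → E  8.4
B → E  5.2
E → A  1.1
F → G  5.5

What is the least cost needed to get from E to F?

Shortest distances from E:
E: 0
A: 1.1  (via E)
C: 1.4  (via E)
H: 2.4  (via E)
D: 5.6  (via A)
B: 6.1  (via E)
G: 9.9  (via H)
F: 19.6  (via G)
Shortest route: E → H → G → F = 19.6.

19.6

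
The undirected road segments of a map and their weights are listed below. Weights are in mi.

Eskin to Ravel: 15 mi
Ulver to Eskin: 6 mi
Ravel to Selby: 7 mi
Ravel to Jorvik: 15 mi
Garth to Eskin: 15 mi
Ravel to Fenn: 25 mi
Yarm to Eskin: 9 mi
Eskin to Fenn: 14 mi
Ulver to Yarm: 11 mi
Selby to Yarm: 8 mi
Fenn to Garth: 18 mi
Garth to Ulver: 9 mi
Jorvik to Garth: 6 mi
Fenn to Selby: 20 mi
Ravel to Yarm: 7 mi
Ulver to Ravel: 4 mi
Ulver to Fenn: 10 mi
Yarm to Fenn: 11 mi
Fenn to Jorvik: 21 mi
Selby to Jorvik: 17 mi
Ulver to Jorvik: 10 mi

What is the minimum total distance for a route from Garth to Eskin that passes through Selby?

37 mi

Shortest Garth→Selby: Garth–Ulver–Ravel–Selby = 20
Shortest Selby→Eskin: Selby–Yarm–Eskin = 17
Total via Selby: 20 + 17 = 37 mi.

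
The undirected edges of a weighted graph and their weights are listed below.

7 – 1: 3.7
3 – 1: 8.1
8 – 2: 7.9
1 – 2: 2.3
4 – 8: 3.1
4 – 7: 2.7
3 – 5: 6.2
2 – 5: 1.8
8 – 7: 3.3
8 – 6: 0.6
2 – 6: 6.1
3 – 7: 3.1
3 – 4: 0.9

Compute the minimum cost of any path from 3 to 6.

Settle nodes by increasing distance from 3:
3: 0
4: 0.9  (via 3)
7: 3.1  (via 3)
8: 4  (via 4)
6: 4.6  (via 8)
Shortest route: 3–4–8–6 = 4.6.

4.6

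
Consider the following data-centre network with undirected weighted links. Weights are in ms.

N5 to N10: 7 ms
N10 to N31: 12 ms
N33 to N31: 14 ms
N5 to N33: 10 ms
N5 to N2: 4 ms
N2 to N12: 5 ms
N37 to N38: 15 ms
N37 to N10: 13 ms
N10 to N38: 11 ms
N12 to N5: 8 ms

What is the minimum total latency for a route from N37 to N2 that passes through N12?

33 ms

Best N37 to N12: N37–N10–N5–N12 costing 28
Shortest N12→N2: N12–N2 = 5
Total via N12: 28 + 5 = 33 ms.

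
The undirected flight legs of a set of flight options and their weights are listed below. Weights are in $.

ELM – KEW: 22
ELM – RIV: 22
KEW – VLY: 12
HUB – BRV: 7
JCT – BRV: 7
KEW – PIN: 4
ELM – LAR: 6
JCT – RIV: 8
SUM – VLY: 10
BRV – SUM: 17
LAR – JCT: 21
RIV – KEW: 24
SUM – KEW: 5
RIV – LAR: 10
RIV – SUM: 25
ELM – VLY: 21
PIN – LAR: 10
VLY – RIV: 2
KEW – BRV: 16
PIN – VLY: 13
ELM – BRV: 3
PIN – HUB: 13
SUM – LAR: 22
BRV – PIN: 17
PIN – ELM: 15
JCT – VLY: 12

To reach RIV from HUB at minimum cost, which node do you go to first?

Compare a few routes:
HUB–BRV–JCT–VLY–RIV: 7+7+12+2 = 28
HUB–BRV–JCT–RIV: 7+7+8 = 22
HUB–BRV–ELM–LAR–RIV: 7+3+6+10 = 26
HUB–PIN–VLY–RIV: 13+13+2 = 28
Cheapest is HUB–BRV–JCT–RIV at $22.
So from HUB the first move is to BRV.

BRV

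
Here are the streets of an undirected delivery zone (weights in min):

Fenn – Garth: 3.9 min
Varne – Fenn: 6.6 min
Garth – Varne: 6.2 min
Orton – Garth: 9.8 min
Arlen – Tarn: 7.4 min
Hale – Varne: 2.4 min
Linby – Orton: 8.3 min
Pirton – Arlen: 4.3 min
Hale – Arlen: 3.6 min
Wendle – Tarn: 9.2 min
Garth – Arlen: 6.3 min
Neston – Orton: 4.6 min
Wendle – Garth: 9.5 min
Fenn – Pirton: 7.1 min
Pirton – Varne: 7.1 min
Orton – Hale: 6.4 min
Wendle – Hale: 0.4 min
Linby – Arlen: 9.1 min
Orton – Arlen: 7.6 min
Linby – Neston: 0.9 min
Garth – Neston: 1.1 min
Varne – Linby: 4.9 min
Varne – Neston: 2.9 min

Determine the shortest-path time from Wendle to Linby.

Shortest distances from Wendle:
Wendle: 0
Hale: 0.4  (via Wendle)
Varne: 2.8  (via Hale)
Arlen: 4  (via Hale)
Neston: 5.7  (via Varne)
Linby: 6.6  (via Neston)
Shortest route: Wendle–Hale–Varne–Neston–Linby = 6.6 min.

6.6 min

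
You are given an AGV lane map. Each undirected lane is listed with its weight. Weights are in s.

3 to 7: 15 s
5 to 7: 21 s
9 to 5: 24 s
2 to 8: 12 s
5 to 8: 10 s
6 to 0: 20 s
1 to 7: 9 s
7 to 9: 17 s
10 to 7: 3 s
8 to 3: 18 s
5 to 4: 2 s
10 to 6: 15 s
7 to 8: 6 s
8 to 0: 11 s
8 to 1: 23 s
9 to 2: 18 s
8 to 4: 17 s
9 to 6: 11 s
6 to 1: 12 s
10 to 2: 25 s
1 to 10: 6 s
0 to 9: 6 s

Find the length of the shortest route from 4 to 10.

21 s

Enumerating some paths:
4 → 5 → 8 → 7 → 10: 2+10+6+3 = 21
4 → 8 → 7 → 10: 17+6+3 = 26
4 → 5 → 7 → 10: 2+21+3 = 26
The minimum is 21 s via 4 → 5 → 8 → 7 → 10.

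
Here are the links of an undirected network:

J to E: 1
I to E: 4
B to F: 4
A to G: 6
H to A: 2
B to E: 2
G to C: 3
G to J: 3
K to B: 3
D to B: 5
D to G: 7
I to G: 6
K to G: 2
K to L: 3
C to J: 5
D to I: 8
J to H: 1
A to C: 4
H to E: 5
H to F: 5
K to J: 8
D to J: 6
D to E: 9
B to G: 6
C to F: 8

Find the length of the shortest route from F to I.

Settle nodes by increasing distance from F:
F: 0
B: 4  (via F)
H: 5  (via F)
E: 6  (via B)
J: 6  (via H)
A: 7  (via H)
K: 7  (via B)
C: 8  (via F)
D: 9  (via B)
G: 9  (via J)
I: 10  (via E)
Shortest route: F–B–E–I = 10.

10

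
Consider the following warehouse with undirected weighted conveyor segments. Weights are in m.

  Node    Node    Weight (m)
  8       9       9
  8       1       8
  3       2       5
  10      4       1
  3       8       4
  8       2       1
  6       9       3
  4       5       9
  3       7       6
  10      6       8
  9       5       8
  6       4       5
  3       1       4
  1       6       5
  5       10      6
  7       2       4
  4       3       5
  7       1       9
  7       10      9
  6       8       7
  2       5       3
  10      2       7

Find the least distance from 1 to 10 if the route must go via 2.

16 m

Shortest 1→2: 1 → 3 → 2 = 9
Shortest 2→10: 2 → 10 = 7
Total via 2: 9 + 7 = 16 m.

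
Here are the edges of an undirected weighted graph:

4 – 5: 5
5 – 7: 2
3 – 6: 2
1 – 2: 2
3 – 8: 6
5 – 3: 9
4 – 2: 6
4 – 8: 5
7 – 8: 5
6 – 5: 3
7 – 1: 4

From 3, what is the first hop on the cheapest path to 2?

Compare a few routes:
3–8–7–1–2: 6+5+4+2 = 17
3–5–7–1–2: 9+2+4+2 = 17
3–6–5–7–1–2: 2+3+2+4+2 = 13
3–6–5–4–2: 2+3+5+6 = 16
The minimum is 13 via 3–6–5–7–1–2.
So from 3 the first move is to 6.

6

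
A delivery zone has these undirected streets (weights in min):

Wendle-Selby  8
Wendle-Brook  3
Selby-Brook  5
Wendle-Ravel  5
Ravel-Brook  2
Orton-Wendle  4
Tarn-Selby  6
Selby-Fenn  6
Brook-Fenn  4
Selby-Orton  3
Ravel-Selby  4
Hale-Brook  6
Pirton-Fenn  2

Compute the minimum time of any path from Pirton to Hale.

12 min

Running Dijkstra from Pirton:
Pirton: 0
Fenn: 2  (via Pirton)
Brook: 6  (via Fenn)
Ravel: 8  (via Brook)
Selby: 8  (via Fenn)
Wendle: 9  (via Brook)
Orton: 11  (via Selby)
Hale: 12  (via Brook)
Shortest route: Pirton → Fenn → Brook → Hale = 12 min.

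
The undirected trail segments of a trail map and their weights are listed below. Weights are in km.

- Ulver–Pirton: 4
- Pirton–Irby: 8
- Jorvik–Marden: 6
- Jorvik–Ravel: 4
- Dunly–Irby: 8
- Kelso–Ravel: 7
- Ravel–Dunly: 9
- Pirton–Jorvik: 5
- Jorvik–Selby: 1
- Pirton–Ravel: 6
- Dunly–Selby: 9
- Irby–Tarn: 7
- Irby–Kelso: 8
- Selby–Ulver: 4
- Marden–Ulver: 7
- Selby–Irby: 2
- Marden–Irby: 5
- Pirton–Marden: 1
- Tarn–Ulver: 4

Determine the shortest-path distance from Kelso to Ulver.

Compare a few routes:
Kelso–Ravel–Jorvik–Selby–Ulver: 7+4+1+4 = 16
Kelso–Irby–Selby–Ulver: 8+2+4 = 14
The minimum is 14 km via Kelso–Irby–Selby–Ulver.

14 km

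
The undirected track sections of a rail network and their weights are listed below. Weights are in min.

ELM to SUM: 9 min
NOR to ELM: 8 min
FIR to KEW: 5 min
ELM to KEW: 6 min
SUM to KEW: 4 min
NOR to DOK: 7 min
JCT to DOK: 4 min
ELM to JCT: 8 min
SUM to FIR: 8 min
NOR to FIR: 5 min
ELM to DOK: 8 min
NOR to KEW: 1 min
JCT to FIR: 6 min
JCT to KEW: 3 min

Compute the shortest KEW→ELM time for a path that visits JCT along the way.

11 min

Best KEW to JCT: KEW → JCT costing 3
Shortest JCT→ELM: JCT → ELM = 8
Total via JCT: 3 + 8 = 11 min.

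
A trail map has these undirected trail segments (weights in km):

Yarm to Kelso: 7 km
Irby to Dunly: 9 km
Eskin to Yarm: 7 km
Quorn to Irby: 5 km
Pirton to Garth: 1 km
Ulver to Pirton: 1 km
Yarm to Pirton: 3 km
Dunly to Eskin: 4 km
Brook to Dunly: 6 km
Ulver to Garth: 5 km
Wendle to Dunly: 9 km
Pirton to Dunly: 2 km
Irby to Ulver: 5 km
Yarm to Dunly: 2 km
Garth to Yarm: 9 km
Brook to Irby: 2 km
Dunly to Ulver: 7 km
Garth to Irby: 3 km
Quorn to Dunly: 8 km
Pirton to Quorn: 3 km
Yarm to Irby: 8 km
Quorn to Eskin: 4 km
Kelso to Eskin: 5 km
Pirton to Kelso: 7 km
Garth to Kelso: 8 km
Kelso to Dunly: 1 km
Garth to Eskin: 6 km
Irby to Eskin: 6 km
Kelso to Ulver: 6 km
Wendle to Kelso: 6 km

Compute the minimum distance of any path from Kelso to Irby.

Enumerating some paths:
Kelso → Dunly → Pirton → Garth → Irby: 1+2+1+3 = 7
Kelso → Dunly → Brook → Irby: 1+6+2 = 9
Kelso → Dunly → Pirton → Ulver → Irby: 1+2+1+5 = 9
The minimum is 7 km via Kelso → Dunly → Pirton → Garth → Irby.

7 km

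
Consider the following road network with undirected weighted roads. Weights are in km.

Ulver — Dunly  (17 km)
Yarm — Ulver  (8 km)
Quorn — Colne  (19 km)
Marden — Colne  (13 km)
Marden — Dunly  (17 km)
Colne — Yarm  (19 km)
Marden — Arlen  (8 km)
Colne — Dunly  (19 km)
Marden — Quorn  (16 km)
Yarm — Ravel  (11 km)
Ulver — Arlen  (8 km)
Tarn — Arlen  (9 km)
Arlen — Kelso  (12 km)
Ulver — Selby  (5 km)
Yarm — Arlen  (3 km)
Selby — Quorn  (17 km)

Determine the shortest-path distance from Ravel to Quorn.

Shortest distances from Ravel:
Ravel: 0
Yarm: 11  (via Ravel)
Arlen: 14  (via Yarm)
Ulver: 19  (via Yarm)
Marden: 22  (via Arlen)
Tarn: 23  (via Arlen)
Selby: 24  (via Ulver)
Kelso: 26  (via Arlen)
Colne: 30  (via Yarm)
Dunly: 36  (via Ulver)
Quorn: 38  (via Marden)
Shortest route: Ravel–Yarm–Arlen–Marden–Quorn = 38 km.

38 km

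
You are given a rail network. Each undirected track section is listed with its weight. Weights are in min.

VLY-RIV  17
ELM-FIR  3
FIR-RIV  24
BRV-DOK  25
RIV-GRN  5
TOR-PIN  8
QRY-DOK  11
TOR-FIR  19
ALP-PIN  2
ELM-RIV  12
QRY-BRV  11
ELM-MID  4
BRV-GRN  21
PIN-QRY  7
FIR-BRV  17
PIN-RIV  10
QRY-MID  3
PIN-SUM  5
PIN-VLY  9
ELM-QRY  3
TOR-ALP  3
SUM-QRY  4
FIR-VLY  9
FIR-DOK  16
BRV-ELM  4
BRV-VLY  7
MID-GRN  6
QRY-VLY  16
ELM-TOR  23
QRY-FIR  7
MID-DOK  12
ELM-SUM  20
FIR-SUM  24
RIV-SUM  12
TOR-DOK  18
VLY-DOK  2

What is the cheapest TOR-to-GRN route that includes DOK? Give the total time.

Shortest TOR→DOK: TOR → ALP → PIN → VLY → DOK = 16
Best DOK to GRN: DOK → MID → GRN costing 18
Total via DOK: 16 + 18 = 34 min.

34 min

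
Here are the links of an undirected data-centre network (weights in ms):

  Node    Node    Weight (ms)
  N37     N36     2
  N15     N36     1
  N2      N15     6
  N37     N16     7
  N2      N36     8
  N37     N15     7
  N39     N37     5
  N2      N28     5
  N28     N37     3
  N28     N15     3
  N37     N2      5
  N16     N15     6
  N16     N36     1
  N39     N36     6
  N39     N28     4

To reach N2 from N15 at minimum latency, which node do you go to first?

Compare a few routes:
N15 → N36 → N2: 1+8 = 9
N15 → N2: 6 = 6
N15 → N28 → N2: 3+5 = 8
N15 → N36 → N37 → N2: 1+2+5 = 8
The minimum is 6 ms via N15 → N2.
So from N15 the first move is to N2.

N2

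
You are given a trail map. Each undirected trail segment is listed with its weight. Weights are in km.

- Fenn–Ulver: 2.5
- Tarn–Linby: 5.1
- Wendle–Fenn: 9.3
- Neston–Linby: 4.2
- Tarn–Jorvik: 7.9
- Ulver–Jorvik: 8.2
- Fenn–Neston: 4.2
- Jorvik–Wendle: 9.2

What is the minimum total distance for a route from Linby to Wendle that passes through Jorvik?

22.2 km

Best Linby to Jorvik: Linby–Tarn–Jorvik costing 13
Shortest Jorvik→Wendle: Jorvik–Wendle = 9.2
Total via Jorvik: 13 + 9.2 = 22.2 km.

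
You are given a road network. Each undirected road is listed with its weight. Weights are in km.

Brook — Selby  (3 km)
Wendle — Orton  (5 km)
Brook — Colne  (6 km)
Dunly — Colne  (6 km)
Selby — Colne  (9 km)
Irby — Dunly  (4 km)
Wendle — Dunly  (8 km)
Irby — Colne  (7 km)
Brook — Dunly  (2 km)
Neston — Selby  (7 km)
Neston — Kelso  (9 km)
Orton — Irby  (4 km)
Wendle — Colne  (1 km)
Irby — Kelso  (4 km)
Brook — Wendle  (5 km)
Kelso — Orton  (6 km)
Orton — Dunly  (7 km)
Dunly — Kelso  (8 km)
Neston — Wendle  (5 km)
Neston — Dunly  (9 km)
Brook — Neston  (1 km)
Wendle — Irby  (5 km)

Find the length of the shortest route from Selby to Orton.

12 km

Candidate routes:
Selby - Brook - Wendle - Orton: 3+5+5 = 13
Selby - Brook - Dunly - Orton: 3+2+7 = 12
Selby - Brook - Dunly - Irby - Orton: 3+2+4+4 = 13
The minimum is 12 km via Selby - Brook - Dunly - Orton.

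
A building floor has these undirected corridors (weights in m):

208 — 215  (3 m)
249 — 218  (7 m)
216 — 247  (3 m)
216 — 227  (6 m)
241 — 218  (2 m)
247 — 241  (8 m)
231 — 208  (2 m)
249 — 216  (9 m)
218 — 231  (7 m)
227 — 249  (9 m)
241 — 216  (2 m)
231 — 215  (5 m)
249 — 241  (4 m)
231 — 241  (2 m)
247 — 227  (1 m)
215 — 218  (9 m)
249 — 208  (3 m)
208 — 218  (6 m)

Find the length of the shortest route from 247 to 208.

Settle nodes by increasing distance from 247:
247: 0
227: 1  (via 247)
216: 3  (via 247)
241: 5  (via 216)
231: 7  (via 241)
218: 7  (via 241)
208: 9  (via 231)
Shortest route: 247 → 216 → 241 → 231 → 208 = 9 m.

9 m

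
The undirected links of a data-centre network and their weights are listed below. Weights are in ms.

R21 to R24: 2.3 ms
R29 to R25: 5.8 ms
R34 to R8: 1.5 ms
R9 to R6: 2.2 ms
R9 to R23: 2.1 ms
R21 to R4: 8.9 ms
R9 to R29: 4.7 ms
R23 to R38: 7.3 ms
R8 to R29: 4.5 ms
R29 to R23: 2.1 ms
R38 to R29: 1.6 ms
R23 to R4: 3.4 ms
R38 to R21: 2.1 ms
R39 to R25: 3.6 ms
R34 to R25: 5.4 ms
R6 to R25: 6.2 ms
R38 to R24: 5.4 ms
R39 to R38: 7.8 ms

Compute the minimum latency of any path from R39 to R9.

Compare a few routes:
R39–R25–R6–R9: 3.6+6.2+2.2 = 12
R39–R25–R29–R23–R9: 3.6+5.8+2.1+2.1 = 13.6
The minimum is 12 ms via R39–R25–R6–R9.

12 ms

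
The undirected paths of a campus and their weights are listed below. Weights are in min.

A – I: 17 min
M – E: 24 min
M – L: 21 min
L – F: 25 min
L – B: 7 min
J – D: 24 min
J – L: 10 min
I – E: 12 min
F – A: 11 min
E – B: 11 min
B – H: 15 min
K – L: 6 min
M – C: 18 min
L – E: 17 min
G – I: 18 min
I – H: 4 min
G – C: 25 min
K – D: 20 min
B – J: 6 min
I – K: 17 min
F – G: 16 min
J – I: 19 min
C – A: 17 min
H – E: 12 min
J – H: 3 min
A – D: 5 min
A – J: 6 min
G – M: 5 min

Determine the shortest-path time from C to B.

Running Dijkstra from C:
C: 0
A: 17  (via C)
M: 18  (via C)
D: 22  (via A)
G: 23  (via M)
J: 23  (via A)
H: 26  (via J)
F: 28  (via A)
B: 29  (via J)
Shortest route: C → A → J → B = 29 min.

29 min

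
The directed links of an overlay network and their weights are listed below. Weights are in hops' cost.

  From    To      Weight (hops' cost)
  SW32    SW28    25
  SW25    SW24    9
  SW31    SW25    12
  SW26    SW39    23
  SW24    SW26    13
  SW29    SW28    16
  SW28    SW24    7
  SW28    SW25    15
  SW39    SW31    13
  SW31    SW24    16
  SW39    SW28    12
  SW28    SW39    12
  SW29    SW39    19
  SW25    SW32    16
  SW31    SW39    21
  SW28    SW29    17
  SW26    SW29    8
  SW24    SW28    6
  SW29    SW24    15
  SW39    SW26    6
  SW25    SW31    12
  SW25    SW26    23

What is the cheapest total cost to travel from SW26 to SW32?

Enumerating some paths:
SW26 - SW29 - SW28 - SW25 - SW32: 8+16+15+16 = 55
SW26 - SW29 - SW24 - SW28 - SW25 - SW32: 8+15+6+15+16 = 60
The minimum is 55 hops' cost via SW26 - SW29 - SW28 - SW25 - SW32.

55 hops' cost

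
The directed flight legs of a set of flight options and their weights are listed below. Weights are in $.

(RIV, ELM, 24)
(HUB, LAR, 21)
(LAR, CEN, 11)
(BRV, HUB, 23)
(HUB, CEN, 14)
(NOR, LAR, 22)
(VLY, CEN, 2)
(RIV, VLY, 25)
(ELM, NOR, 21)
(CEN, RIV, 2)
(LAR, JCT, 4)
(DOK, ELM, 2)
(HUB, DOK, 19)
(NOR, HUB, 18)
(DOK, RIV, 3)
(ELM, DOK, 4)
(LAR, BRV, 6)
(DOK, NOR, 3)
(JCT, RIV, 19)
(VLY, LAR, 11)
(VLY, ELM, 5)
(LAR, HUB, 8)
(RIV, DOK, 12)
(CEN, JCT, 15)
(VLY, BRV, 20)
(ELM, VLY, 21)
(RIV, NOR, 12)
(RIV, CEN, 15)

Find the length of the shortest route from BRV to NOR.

$45

Compare a few routes:
BRV–HUB–DOK–NOR: 23+19+3 = 45
BRV–HUB–CEN–RIV–NOR: 23+14+2+12 = 51
BRV–HUB–CEN–RIV–DOK–NOR: 23+14+2+12+3 = 54
The minimum is $45 via BRV–HUB–DOK–NOR.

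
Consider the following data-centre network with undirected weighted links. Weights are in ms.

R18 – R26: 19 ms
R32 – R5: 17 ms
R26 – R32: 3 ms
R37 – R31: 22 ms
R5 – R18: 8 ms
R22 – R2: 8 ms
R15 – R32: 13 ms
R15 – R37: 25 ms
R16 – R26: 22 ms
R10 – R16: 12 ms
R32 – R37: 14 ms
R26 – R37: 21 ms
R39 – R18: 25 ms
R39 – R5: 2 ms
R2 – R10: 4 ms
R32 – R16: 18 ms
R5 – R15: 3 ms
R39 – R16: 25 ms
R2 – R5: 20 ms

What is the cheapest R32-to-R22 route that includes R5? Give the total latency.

Shortest R32→R5: R32–R15–R5 = 16
Best R5 to R22: R5–R2–R22 costing 28
Total via R5: 16 + 28 = 44 ms.

44 ms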